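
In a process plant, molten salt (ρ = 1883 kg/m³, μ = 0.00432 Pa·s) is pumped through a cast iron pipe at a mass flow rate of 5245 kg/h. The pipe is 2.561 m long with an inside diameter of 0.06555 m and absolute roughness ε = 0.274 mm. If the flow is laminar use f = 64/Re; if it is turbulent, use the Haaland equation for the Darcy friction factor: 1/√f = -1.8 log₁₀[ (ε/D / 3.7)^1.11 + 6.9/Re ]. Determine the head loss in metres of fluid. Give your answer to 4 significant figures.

h_f ≈ 0.004124 m

ṁ = 5245 kg/h = 5245/3600 = 1.457 kg/s.
A = πD²/4 = π(0.06555)²/4 = 0.003375 m²; mean velocity V = ṁ/(ρA) = 1.457/(1883 · 0.003375) = 0.2293 m/s.
Reynolds number Re = ρVD/μ = 1883 · 0.2293 · 0.06555 / 0.00432 = 6551.
Re > 4000 → turbulent. Relative roughness ε/D = 0.000274/0.06555 = 0.00418. Haaland: 1/√f = -1.8 log₁₀[(0.00418/3.7)^1.11 + 6.9/6551] = -1.8 log₁₀[0.000536 + 0.00105] = 5.038, so f = 0.0394.
Darcy-Weisbach: ΔP = f(L/D)(ρV²/2) = 0.0394·(2.561/0.06555)·(1883·0.2293²/2) = 0.0394·39.07·49.49 = 76.18 Pa.
Head loss h_f = ΔP/(ρg) = 76.18/(1883·9.81) = 0.004124 m.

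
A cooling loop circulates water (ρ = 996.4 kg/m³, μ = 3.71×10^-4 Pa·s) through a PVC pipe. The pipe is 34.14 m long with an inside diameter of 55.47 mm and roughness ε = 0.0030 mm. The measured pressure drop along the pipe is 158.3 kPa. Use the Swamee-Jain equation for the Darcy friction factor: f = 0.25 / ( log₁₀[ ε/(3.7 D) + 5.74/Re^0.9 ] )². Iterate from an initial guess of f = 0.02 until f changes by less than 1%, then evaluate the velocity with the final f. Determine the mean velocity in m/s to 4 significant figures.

V ≈ 6.341 m/s

Rearranging Darcy-Weisbach: V = √(2·ΔP·D/(f·L·ρ)). With ε/D = 3e-06/0.05547 = 5.41e-05, iterate starting from f = 0.02:
  f = 0.02 → V = √(2·1.583e+05·0.05547/(0.02·34.14·996.4)) = 5.081 m/s; Re = ρVD/μ = 7.569e+05; f → 0.01317
  f = 0.01317 → V = 6.261 m/s; Re = 9.327e+05; f → 0.01286
  f = 0.01286 → V = 6.337 m/s; Re = 9.44e+05; f → 0.01284
Converged (Δf/f < 1%). With the final f = 0.01284: V = √(2·1.583e+05·0.05547/(0.01284·34.14·996.4)) = 6.341 m/s.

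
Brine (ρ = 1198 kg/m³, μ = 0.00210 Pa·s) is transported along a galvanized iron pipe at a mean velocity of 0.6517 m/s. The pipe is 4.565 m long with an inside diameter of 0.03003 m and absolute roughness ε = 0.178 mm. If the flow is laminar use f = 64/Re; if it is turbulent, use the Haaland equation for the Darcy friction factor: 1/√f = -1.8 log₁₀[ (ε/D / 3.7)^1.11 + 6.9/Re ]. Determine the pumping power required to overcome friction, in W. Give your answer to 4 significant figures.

Reynolds number Re = ρVD/μ = 1198 · 0.6517 · 0.03003 / 0.0021 = 1.116e+04.
Re > 4000 → turbulent. Relative roughness ε/D = 0.000178/0.03003 = 0.00593. Haaland: 1/√f = -1.8 log₁₀[(0.00593/3.7)^1.11 + 6.9/1.116e+04] = -1.8 log₁₀[0.000789 + 0.000618] = 5.133, so f = 0.03795.
Darcy-Weisbach: ΔP = f(L/D)(ρV²/2) = 0.03795·(4.565/0.03003)·(1198·0.6517²/2) = 0.03795·152·254.4 = 1468 Pa.
Q = V·A = 0.6517·0.0007083 = 0.0004616 m³/s.
Pumping power P = QΔP = 0.0004616·1468 = 0.67752 W = 0.6775 W.

P ≈ 0.6775 W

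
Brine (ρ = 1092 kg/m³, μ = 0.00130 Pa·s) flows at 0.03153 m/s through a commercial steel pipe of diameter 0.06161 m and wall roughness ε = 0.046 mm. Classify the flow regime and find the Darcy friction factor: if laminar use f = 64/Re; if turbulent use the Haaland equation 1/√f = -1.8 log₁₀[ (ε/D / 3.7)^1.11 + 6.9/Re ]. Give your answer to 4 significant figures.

f ≈ 0.03922

Re = ρVD/μ = 1092·0.03153·0.06161/0.0013 = 1632.
Re < 2300 → laminar, so f = 64/Re = 0.03922 (roughness is irrelevant in laminar flow).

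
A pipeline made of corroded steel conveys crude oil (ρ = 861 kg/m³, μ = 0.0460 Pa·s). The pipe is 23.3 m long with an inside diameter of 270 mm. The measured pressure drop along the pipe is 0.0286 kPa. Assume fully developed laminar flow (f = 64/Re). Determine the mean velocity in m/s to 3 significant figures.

For laminar flow, f = 64/Re with Re = ρVD/μ, so Darcy-Weisbach reduces to ΔP = 32μLV/D². Solving for V: V = ΔP·D²/(32μL) = 28.6·(0.27)²/(32·0.046·23.3) = 0.06079 m/s.
Check: Re = ρVD/μ = 861·0.06079·0.27/0.046 = 307.2 < 2300, so the laminar assumption holds.

V ≈ 0.0608 m/s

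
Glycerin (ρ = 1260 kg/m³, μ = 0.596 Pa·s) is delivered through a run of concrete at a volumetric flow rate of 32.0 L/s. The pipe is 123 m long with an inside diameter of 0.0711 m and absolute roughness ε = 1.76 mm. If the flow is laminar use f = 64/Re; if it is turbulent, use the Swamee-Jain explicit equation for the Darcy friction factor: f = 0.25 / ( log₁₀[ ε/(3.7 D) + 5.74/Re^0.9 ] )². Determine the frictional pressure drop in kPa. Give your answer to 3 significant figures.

ΔP ≈ 3740 kPa

Q = 32.0 L/s = 32.0/1000 = 0.032 m³/s.
Cross-sectional area A = πD²/4 = π(0.0711)²/4 = 0.00397 m²; mean velocity V = Q/A = 0.032/0.00397 = 8.06 m/s.
Reynolds number Re = ρVD/μ = 1260 · 8.06 · 0.0711 / 0.596 = 1211.
Re < 2300 → laminar flow, so f = 64/Re = 64/1211 = 0.05283 (the turbulent correlation is not needed).
Darcy-Weisbach: ΔP = f(L/D)(ρV²/2) = 0.05283·(123/0.0711)·(1260·8.06²/2) = 0.05283·1730·4.092e+04 = 3.74e+06 Pa.
ΔP = 3.74e+06 Pa = 3740 kPa.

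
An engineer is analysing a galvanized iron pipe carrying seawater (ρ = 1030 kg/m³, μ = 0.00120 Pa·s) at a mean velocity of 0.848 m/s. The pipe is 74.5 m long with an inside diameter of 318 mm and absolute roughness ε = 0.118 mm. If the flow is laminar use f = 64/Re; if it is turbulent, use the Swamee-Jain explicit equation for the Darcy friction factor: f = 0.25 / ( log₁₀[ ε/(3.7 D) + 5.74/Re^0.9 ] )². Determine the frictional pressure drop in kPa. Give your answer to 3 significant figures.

ΔP ≈ 1.56 kPa

Reynolds number Re = ρVD/μ = 1030 · 0.848 · 0.318 / 0.0012 = 2.315e+05.
Re > 4000 → turbulent. Relative roughness ε/D = 0.000118/0.318 = 0.000371. Swamee-Jain: f = 0.25/(log₁₀[0.000371/3.7 + 5.74/2.315e+05^0.9])² = 0.25/(log₁₀[0.0001 + 8.53e-05])² = 0.25/(-3.731)² = 0.01795.
Darcy-Weisbach: ΔP = f(L/D)(ρV²/2) = 0.01795·(74.5/0.318)·(1030·0.848²/2) = 0.01795·234.3·370.3 = 1558 Pa.
ΔP = 1558 Pa = 1.56 kPa.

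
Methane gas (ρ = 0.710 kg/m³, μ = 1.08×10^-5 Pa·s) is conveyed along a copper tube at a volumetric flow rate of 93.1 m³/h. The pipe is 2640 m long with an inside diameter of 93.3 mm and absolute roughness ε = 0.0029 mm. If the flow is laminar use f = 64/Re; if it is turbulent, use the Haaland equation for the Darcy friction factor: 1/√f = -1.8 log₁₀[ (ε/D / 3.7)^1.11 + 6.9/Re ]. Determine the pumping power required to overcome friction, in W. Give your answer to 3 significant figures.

Q = 93.1 m³/h = 93.1/3600 = 0.02586 m³/s.
Cross-sectional area A = πD²/4 = π(0.0933)²/4 = 0.006837 m²; mean velocity V = Q/A = 0.02586/0.006837 = 3.783 m/s.
Reynolds number Re = ρVD/μ = 0.71 · 3.783 · 0.0933 / 1.08e-05 = 2.32e+04.
Re > 4000 → turbulent. Relative roughness ε/D = 2.9e-06/0.0933 = 3.11e-05. Haaland: 1/√f = -1.8 log₁₀[(3.11e-05/3.7)^1.11 + 6.9/2.32e+04] = -1.8 log₁₀[2.32e-06 + 0.000297] = 6.342, so f = 0.02486.
Darcy-Weisbach: ΔP = f(L/D)(ρV²/2) = 0.02486·(2640/0.0933)·(0.71·3.783²/2) = 0.02486·2.83e+04·5.079 = 3574 Pa.
Pumping power P = QΔP = 0.02586·3574 = 92.42 W = 92.4 W.

P ≈ 92.4 W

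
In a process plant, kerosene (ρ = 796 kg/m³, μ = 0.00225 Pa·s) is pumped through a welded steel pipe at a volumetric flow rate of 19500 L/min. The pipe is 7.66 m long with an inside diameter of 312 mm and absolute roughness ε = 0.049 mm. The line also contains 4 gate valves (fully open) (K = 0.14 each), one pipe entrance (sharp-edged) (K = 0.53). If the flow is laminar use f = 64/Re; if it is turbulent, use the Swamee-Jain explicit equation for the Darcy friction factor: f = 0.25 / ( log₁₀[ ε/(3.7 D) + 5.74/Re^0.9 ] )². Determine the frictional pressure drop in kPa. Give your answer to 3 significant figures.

Q = 19500 L/min = 19500/60000 = 0.325 m³/s.
Cross-sectional area A = πD²/4 = π(0.312)²/4 = 0.07645 m²; mean velocity V = Q/A = 0.325/0.07645 = 4.251 m/s.
Reynolds number Re = ρVD/μ = 796 · 4.251 · 0.312 / 0.00225 = 4.692e+05.
Re > 4000 → turbulent. Relative roughness ε/D = 4.9e-05/0.312 = 0.000157. Swamee-Jain: f = 0.25/(log₁₀[0.000157/3.7 + 5.74/4.692e+05^0.9])² = 0.25/(log₁₀[4.24e-05 + 4.52e-05])² = 0.25/(-4.058)² = 0.01519.
Total minor-loss coefficient ΣK = 4·0.14 + 1·0.53 = 1.09.
ΔP = [f·L/D + ΣK]·(ρV²/2) = [0.01519·7.66/0.312 + 1.09]·(796·4.251²/2) = [0.3728 + 1.09]·7192 = 1.052e+04 Pa.
ΔP = 1.052e+04 Pa = 10.5 kPa.

ΔP ≈ 10.5 kPa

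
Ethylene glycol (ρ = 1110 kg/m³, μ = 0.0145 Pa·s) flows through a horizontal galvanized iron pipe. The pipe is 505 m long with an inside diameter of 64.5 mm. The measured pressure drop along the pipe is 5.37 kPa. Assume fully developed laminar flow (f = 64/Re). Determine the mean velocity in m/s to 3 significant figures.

For laminar flow, f = 64/Re with Re = ρVD/μ, so Darcy-Weisbach reduces to ΔP = 32μLV/D². Solving for V: V = ΔP·D²/(32μL) = 5370·(0.0645)²/(32·0.0145·505) = 0.09534 m/s.
Check: Re = ρVD/μ = 1110·0.09534·0.0645/0.0145 = 470.8 < 2300, so the laminar assumption holds.

V ≈ 0.0953 m/s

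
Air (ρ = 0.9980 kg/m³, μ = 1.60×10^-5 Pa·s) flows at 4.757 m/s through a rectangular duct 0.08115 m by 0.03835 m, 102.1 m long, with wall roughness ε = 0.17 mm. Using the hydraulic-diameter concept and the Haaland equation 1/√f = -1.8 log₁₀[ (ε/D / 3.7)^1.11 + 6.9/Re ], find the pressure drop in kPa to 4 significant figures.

Hydraulic diameter D_h = 4A/P = 4·(0.08115·0.03835)/(2·(0.08115+0.03835)) = 0.01245/0.239 = 0.05209 m.
Re = ρVD_h/μ = 0.998·4.757·0.05209/1.6e-05 = 1.545e+04.
ε/D_h = 0.00017/0.05209 = 0.00326; Haaland gives 1/√f = -1.8 log₁₀[0.000407+0.000446] = 5.524, so f = 0.03277.
ΔP = f(L/D_h)(ρV²/2) = 0.03277·102.1/0.05209·11.29 = 725.4 Pa.
ΔP = 0.7254 kPa.

ΔP ≈ 0.7254 kPa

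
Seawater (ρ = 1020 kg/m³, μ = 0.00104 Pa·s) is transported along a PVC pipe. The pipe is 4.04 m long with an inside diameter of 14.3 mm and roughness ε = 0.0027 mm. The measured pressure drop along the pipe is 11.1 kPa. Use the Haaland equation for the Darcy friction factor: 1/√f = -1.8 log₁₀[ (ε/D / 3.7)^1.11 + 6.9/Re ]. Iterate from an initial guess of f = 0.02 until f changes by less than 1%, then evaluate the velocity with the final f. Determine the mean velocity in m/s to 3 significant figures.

Rearranging Darcy-Weisbach: V = √(2·ΔP·D/(f·L·ρ)). With ε/D = 2.7e-06/0.0143 = 0.000189, iterate starting from f = 0.02:
  f = 0.02 → V = √(2·1.11e+04·0.0143/(0.02·4.04·1020)) = 1.963 m/s; Re = ρVD/μ = 2.753e+04; f → 0.02419
  f = 0.02419 → V = 1.785 m/s; Re = 2.503e+04; f → 0.02472
  f = 0.02472 → V = 1.765 m/s; Re = 2.476e+04; f → 0.02479
Converged (Δf/f < 1%). With the final f = 0.02479: V = √(2·1.11e+04·0.0143/(0.02479·4.04·1020)) = 1.763 m/s.

V ≈ 1.76 m/s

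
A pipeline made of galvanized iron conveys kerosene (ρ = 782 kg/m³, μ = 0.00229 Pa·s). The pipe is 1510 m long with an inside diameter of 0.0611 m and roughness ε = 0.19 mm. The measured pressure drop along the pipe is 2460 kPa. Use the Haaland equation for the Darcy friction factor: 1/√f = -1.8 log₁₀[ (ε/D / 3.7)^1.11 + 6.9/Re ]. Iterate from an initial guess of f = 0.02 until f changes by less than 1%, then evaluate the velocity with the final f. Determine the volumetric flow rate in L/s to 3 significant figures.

Q ≈ 8.80 L/s

Rearranging Darcy-Weisbach: V = √(2·ΔP·D/(f·L·ρ)). With ε/D = 0.00019/0.0611 = 0.00311, iterate starting from f = 0.02:
  f = 0.02 → V = √(2·2.46e+06·0.0611/(0.02·1510·782)) = 3.568 m/s; Re = ρVD/μ = 7.444e+04; f → 0.028
  f = 0.028 → V = 3.015 m/s; Re = 6.292e+04; f → 0.02825
Converged (Δf/f < 1%). With the final f = 0.02825: V = √(2·2.46e+06·0.0611/(0.02825·1510·782)) = 3.002 m/s.
Q = V·A = 3.002·(π/4·0.0611²) = 0.008801 m³/s = 8.80 L/s.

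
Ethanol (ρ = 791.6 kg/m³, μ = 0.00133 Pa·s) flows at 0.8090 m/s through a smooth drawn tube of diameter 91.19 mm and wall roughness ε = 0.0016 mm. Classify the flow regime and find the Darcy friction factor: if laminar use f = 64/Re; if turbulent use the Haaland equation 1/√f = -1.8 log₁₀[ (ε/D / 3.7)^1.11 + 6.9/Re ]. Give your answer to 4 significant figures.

Re = ρVD/μ = 791.6·0.809·0.09119/0.00133 = 4.391e+04.
Re > 4000 → turbulent. ε/D = 1.6e-06/0.09119 = 1.75e-05; Haaland: 1/√f = -1.8 log₁₀[1.23e-06 + 0.000157] = 6.841, so f = 0.02137.

f ≈ 0.02137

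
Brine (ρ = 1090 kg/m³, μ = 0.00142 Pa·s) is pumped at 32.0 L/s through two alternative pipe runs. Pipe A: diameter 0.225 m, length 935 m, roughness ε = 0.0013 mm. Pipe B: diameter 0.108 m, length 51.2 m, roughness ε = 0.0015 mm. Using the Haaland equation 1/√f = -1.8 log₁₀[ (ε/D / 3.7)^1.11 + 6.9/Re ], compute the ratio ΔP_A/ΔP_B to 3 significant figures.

Pipe A: V = Q/A = 0.032/0.03976 = 0.8048 m/s; Re = 1.39e+05; ε/D = 5.78e-06; Haaland → f = 0.01668; ΔP_A = f(L/D)(ρV²/2) = 2.448e+04 Pa.
Pipe B: V = Q/A = 0.032/0.009161 = 3.493 m/s; Re = 2.896e+05; ε/D = 1.39e-05; Haaland → f = 0.01455; ΔP_B = f(L/D)(ρV²/2) = 4.587e+04 Pa.
ΔP_A/ΔP_B = 2.448e+04/4.587e+04 = 0.534.

ΔP_A/ΔP_B ≈ 0.534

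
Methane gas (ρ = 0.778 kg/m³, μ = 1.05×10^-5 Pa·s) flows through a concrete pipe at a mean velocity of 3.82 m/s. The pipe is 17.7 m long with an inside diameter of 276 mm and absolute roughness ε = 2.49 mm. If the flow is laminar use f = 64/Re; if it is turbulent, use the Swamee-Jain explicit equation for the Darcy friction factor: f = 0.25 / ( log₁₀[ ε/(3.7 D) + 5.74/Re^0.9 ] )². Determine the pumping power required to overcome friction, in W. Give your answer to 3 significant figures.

P ≈ 3.14 W

Reynolds number Re = ρVD/μ = 0.778 · 3.82 · 0.276 / 1.05e-05 = 7.812e+04.
Re > 4000 → turbulent. Relative roughness ε/D = 0.00249/0.276 = 0.00902. Swamee-Jain: f = 0.25/(log₁₀[0.00902/3.7 + 5.74/7.812e+04^0.9])² = 0.25/(log₁₀[0.00244 + 0.000227])² = 0.25/(-2.574)² = 0.03772.
Darcy-Weisbach: ΔP = f(L/D)(ρV²/2) = 0.03772·(17.7/0.276)·(0.778·3.82²/2) = 0.03772·64.13·5.676 = 13.73 Pa.
Q = V·A = 3.82·0.05983 = 0.2285 m³/s.
Pumping power P = QΔP = 0.2285·13.73 = 3.139 W = 3.14 W.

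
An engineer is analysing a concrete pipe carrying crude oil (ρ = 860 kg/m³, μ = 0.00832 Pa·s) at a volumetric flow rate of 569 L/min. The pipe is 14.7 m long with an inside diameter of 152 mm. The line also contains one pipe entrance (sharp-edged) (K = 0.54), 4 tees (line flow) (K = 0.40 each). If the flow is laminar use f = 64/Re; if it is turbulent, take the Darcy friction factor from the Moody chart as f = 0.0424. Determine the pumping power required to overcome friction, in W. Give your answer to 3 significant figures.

P ≈ 6.95 W

Q = 569 L/min = 569/60000 = 0.009483 m³/s.
Cross-sectional area A = πD²/4 = π(0.152)²/4 = 0.01815 m²; mean velocity V = Q/A = 0.009483/0.01815 = 0.5226 m/s.
Reynolds number Re = ρVD/μ = 860 · 0.5226 · 0.152 / 0.00832 = 8211.
Re > 4000 → turbulent; use the Moody-chart value f = 0.0424.
Total minor-loss coefficient ΣK = 1·0.54 + 4·0.4 = 2.14.
ΔP = [f·L/D + ΣK]·(ρV²/2) = [0.0424·14.7/0.152 + 2.14]·(860·0.5226²/2) = [4.101 + 2.14]·117.4 = 732.9 Pa.
Pumping power P = QΔP = 0.009483·732.9 = 6.951 W = 6.95 W.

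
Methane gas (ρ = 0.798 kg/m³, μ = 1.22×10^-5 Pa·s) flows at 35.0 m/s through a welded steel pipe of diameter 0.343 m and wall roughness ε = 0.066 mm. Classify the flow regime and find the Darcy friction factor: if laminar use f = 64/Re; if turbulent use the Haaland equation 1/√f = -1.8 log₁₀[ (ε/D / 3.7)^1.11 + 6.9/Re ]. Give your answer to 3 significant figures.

f ≈ 0.0147

Re = ρVD/μ = 0.798·35·0.343/1.22e-05 = 7.852e+05.
Re > 4000 → turbulent. ε/D = 6.6e-05/0.343 = 0.000192; Haaland: 1/√f = -1.8 log₁₀[1.76e-05 + 8.79e-06] = 8.242, so f = 0.01472.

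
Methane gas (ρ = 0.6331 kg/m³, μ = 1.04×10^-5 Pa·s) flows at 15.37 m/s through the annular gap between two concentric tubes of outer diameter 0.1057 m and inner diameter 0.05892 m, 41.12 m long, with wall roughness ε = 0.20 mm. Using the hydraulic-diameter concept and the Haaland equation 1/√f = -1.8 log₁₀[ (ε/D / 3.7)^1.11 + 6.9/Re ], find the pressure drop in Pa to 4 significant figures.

Hydraulic diameter D_h = 4A/P = D_o - D_i = 0.1057 - 0.05892 = 0.04678 m.
Re = ρVD_h/μ = 0.6331·15.37·0.04678/1.04e-05 = 4.377e+04.
ε/D_h = 0.0002/0.04678 = 0.00428; Haaland gives 1/√f = -1.8 log₁₀[0.000549+0.000158] = 5.671, so f = 0.03109.
ΔP = f(L/D_h)(ρV²/2) = 0.03109·41.12/0.04678·74.78 = 2044 Pa.

ΔP ≈ 2044 Pa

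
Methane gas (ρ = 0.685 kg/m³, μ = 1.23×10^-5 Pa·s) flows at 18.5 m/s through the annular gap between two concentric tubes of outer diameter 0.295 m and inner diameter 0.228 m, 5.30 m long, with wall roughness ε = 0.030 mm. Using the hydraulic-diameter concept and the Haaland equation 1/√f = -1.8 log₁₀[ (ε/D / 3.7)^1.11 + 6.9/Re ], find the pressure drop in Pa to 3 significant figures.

ΔP ≈ 194 Pa

Hydraulic diameter D_h = 4A/P = D_o - D_i = 0.295 - 0.228 = 0.067 m.
Re = ρVD_h/μ = 0.685·18.5·0.067/1.23e-05 = 6.903e+04.
ε/D_h = 3e-05/0.067 = 0.000448; Haaland gives 1/√f = -1.8 log₁₀[4.49e-05+0.0001] = 6.91, so f = 0.02094.
ΔP = f(L/D_h)(ρV²/2) = 0.02094·5.3/0.067·117.2 = 194.2 Pa.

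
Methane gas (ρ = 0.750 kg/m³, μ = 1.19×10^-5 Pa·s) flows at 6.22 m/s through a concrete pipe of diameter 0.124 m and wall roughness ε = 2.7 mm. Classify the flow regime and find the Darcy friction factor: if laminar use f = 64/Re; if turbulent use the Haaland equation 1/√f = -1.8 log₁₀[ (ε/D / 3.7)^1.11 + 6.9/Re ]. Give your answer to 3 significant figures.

f ≈ 0.0511

Re = ρVD/μ = 0.75·6.22·0.124/1.19e-05 = 4.861e+04.
Re > 4000 → turbulent. ε/D = 0.0027/0.124 = 0.0218; Haaland: 1/√f = -1.8 log₁₀[0.00335 + 0.000142] = 4.424, so f = 0.0511.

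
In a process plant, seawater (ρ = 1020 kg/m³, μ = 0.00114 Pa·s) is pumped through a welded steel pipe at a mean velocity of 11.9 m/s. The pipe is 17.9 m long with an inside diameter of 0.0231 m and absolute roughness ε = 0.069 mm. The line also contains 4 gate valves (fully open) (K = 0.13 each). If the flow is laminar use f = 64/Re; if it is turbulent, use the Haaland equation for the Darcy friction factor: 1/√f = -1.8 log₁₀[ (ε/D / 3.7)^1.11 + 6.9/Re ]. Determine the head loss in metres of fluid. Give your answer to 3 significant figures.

Reynolds number Re = ρVD/μ = 1020 · 11.9 · 0.0231 / 0.00114 = 2.46e+05.
Re > 4000 → turbulent. Relative roughness ε/D = 6.9e-05/0.0231 = 0.00299. Haaland: 1/√f = -1.8 log₁₀[(0.00299/3.7)^1.11 + 6.9/2.46e+05] = -1.8 log₁₀[0.000369 + 2.81e-05] = 6.122, so f = 0.02668.
Total minor-loss coefficient ΣK = 4·0.13 = 0.52.
ΔP = [f·L/D + ΣK]·(ρV²/2) = [0.02668·17.9/0.0231 + 0.52]·(1020·11.9²/2) = [20.67 + 0.52]·7.222e+04 = 1.531e+06 Pa.
Head loss h_f = ΔP/(ρg) = 1.531e+06/(1020·9.81) = 153 m.

h_f ≈ 153 m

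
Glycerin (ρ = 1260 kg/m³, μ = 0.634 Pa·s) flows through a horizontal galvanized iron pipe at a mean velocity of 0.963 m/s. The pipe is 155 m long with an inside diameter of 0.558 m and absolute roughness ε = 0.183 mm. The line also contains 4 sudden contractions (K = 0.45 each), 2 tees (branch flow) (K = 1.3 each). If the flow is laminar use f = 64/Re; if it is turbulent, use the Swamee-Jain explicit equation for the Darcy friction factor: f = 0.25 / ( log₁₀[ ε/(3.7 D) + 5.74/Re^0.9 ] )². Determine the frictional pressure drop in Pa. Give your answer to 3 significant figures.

ΔP ≈ 12300 Pa

Reynolds number Re = ρVD/μ = 1260 · 0.963 · 0.558 / 0.634 = 1068.
Re < 2300 → laminar flow, so f = 64/Re = 64/1068 = 0.05993 (the turbulent correlation is not needed).
Total minor-loss coefficient ΣK = 4·0.45 + 2·1.3 = 4.4.
ΔP = [f·L/D + ΣK]·(ρV²/2) = [0.05993·155/0.558 + 4.4]·(1260·0.963²/2) = [16.65 + 4.4]·584.2 = 1.23e+04 Pa.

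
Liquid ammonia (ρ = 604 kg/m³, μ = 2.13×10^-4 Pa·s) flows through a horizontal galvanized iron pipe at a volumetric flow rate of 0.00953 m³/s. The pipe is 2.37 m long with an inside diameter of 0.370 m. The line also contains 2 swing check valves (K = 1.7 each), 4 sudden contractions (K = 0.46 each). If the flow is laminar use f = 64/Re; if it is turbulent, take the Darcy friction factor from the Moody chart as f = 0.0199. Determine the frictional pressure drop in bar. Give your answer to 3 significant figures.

ΔP ≈ 1.27×10^-4 bar

Cross-sectional area A = πD²/4 = π(0.37)²/4 = 0.1075 m²; mean velocity V = Q/A = 0.00953/0.1075 = 0.08863 m/s.
Reynolds number Re = ρVD/μ = 604 · 0.08863 · 0.37 / 0.000213 = 9.299e+04.
Re > 4000 → turbulent; use the Moody-chart value f = 0.0199.
Total minor-loss coefficient ΣK = 2·1.7 + 4·0.46 = 5.24.
ΔP = [f·L/D + ΣK]·(ρV²/2) = [0.0199·2.37/0.37 + 5.24]·(604·0.08863²/2) = [0.1275 + 5.24]·2.372 = 12.73 Pa.
ΔP = 12.73 Pa = 1.27×10^-4 bar.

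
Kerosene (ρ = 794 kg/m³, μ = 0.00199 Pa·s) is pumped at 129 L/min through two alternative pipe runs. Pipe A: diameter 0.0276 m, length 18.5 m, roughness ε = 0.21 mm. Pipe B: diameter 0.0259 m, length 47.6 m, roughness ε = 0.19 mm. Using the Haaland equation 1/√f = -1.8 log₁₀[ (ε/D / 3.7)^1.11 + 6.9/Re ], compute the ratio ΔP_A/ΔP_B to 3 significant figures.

ΔP_A/ΔP_B ≈ 0.287

Pipe A: V = Q/A = 0.00215/0.0005983 = 3.594 m/s; Re = 3.957e+04; ε/D = 0.00761; Haaland → f = 0.03632; ΔP_A = f(L/D)(ρV²/2) = 1.248e+05 Pa.
Pipe B: V = Q/A = 0.00215/0.0005269 = 4.081 m/s; Re = 4.217e+04; ε/D = 0.00734; Haaland → f = 0.03585; ΔP_B = f(L/D)(ρV²/2) = 4.356e+05 Pa.
ΔP_A/ΔP_B = 1.248e+05/4.356e+05 = 0.287.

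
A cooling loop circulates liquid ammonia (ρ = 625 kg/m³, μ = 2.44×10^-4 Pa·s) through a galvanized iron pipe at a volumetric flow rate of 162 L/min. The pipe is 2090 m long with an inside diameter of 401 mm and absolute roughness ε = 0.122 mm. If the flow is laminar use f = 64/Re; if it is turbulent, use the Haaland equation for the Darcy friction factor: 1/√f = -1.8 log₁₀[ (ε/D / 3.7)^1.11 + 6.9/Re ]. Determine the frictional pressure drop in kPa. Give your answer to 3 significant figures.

Q = 162 L/min = 162/60000 = 0.0027 m³/s.
Cross-sectional area A = πD²/4 = π(0.401)²/4 = 0.1263 m²; mean velocity V = Q/A = 0.0027/0.1263 = 0.02138 m/s.
Reynolds number Re = ρVD/μ = 625 · 0.02138 · 0.401 / 0.000244 = 2.196e+04.
Re > 4000 → turbulent. Relative roughness ε/D = 0.000122/0.401 = 0.000304. Haaland: 1/√f = -1.8 log₁₀[(0.000304/3.7)^1.11 + 6.9/2.196e+04] = -1.8 log₁₀[2.92e-05 + 0.000314] = 6.235, so f = 0.02572.
Darcy-Weisbach: ΔP = f(L/D)(ρV²/2) = 0.02572·(2090/0.401)·(625·0.02138²/2) = 0.02572·5212·0.1428 = 19.15 Pa.
ΔP = 19.15 Pa = 0.0191 kPa.

ΔP ≈ 0.0191 kPa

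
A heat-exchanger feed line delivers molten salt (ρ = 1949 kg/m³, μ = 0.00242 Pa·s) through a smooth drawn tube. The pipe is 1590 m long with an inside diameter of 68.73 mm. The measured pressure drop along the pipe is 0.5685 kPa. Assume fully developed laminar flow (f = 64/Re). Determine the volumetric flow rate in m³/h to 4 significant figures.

For laminar flow, f = 64/Re with Re = ρVD/μ, so Darcy-Weisbach reduces to ΔP = 32μLV/D². Solving for V: V = ΔP·D²/(32μL) = 568.5·(0.06873)²/(32·0.00242·1590) = 0.02181 m/s.
Check: Re = ρVD/μ = 1949·0.02181·0.06873/0.00242 = 1207 < 2300, so the laminar assumption holds.
Q = V·A = 0.02181·(π/4·0.06873²) = 8.092e-05 m³/s = 0.2913 m³/h.

Q ≈ 0.2913 m³/h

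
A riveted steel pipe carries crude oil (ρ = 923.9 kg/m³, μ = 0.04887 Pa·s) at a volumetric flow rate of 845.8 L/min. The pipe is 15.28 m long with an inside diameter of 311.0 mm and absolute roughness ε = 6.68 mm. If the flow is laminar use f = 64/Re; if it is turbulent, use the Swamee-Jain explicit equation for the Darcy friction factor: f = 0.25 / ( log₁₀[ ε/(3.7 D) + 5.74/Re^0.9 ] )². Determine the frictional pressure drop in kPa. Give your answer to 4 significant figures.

Q = 845.8 L/min = 845.8/60000 = 0.0141 m³/s.
Cross-sectional area A = πD²/4 = π(0.311)²/4 = 0.07596 m²; mean velocity V = Q/A = 0.0141/0.07596 = 0.1856 m/s.
Reynolds number Re = ρVD/μ = 923.9 · 0.1856 · 0.311 / 0.0489 = 1091.
Re < 2300 → laminar flow, so f = 64/Re = 64/1091 = 0.05866 (the turbulent correlation is not needed).
Darcy-Weisbach: ΔP = f(L/D)(ρV²/2) = 0.05866·(15.28/0.311)·(923.9·0.1856²/2) = 0.05866·49.13·15.91 = 45.85 Pa.
ΔP = 45.85 Pa = 0.04585 kPa.

ΔP ≈ 0.04585 kPa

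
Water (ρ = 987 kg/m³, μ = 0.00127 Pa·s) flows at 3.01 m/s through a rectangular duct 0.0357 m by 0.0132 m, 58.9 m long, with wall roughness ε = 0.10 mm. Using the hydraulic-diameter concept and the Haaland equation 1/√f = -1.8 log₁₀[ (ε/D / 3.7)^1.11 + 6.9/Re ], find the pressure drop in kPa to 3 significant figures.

ΔP ≈ 445 kPa

Hydraulic diameter D_h = 4A/P = 4·(0.0357·0.0132)/(2·(0.0357+0.0132)) = 0.001885/0.0978 = 0.01927 m.
Re = ρVD_h/μ = 987·3.01·0.01927/0.00127 = 4.509e+04.
ε/D_h = 0.0001/0.01927 = 0.00519; Haaland gives 1/√f = -1.8 log₁₀[0.000681+0.000153] = 5.542, so f = 0.03256.
ΔP = f(L/D_h)(ρV²/2) = 0.03256·58.9/0.01927·4471 = 4.449e+05 Pa.
ΔP = 445 kPa.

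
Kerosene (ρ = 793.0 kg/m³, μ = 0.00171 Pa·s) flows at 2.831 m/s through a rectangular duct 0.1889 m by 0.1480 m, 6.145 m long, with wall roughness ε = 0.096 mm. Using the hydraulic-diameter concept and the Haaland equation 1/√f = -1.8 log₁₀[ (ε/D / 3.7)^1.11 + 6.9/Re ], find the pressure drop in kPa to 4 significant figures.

ΔP ≈ 2.225 kPa

Hydraulic diameter D_h = 4A/P = 4·(0.1889·0.148)/(2·(0.1889+0.148)) = 0.1118/0.6738 = 0.166 m.
Re = ρVD_h/μ = 793·2.831·0.166/0.00171 = 2.179e+05.
ε/D_h = 9.6e-05/0.166 = 0.000578; Haaland gives 1/√f = -1.8 log₁₀[5.96e-05+3.17e-05] = 7.271, so f = 0.01891.
ΔP = f(L/D_h)(ρV²/2) = 0.01891·6.145/0.166·3178 = 2225 Pa.
ΔP = 2.225 kPa.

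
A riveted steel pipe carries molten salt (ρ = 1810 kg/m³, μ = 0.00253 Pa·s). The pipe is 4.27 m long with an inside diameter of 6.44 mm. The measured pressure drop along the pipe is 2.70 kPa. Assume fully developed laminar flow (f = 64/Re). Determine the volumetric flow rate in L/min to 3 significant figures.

For laminar flow, f = 64/Re with Re = ρVD/μ, so Darcy-Weisbach reduces to ΔP = 32μLV/D². Solving for V: V = ΔP·D²/(32μL) = 2700·(0.00644)²/(32·0.00253·4.27) = 0.3239 m/s.
Check: Re = ρVD/μ = 1810·0.3239·0.00644/0.00253 = 1492 < 2300, so the laminar assumption holds.
Q = V·A = 0.3239·(π/4·0.00644²) = 1.055e-05 m³/s = 0.633 L/min.

Q ≈ 0.633 L/min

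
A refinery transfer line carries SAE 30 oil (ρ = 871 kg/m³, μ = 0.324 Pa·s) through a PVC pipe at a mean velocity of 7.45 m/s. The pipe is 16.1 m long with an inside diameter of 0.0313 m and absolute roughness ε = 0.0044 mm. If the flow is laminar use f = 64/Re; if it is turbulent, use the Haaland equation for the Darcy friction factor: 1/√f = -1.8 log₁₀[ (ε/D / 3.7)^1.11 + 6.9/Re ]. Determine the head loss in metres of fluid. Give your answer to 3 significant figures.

Reynolds number Re = ρVD/μ = 871 · 7.45 · 0.0313 / 0.324 = 626.9.
Re < 2300 → laminar flow, so f = 64/Re = 64/626.9 = 0.1021 (the turbulent correlation is not needed).
Darcy-Weisbach: ΔP = f(L/D)(ρV²/2) = 0.1021·(16.1/0.0313)·(871·7.45²/2) = 0.1021·514.4·2.417e+04 = 1.269e+06 Pa.
Head loss h_f = ΔP/(ρg) = 1.269e+06/(871·9.81) = 149 m.

h_f ≈ 149 m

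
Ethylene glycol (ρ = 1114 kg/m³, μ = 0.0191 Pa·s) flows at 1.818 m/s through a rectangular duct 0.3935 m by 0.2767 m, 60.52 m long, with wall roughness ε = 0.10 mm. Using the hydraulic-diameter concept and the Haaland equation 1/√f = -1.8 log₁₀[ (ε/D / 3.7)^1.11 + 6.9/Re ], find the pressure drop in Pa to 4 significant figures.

Hydraulic diameter D_h = 4A/P = 4·(0.3935·0.2767)/(2·(0.3935+0.2767)) = 0.4355/1.34 = 0.3249 m.
Re = ρVD_h/μ = 1114·1.818·0.3249/0.0191 = 3.445e+04.
ε/D_h = 0.0001/0.3249 = 0.000308; Haaland gives 1/√f = -1.8 log₁₀[2.96e-05+0.0002] = 6.549, so f = 0.02331.
ΔP = f(L/D_h)(ρV²/2) = 0.02331·60.52/0.3249·1841 = 7994 Pa.

ΔP ≈ 7994 Pa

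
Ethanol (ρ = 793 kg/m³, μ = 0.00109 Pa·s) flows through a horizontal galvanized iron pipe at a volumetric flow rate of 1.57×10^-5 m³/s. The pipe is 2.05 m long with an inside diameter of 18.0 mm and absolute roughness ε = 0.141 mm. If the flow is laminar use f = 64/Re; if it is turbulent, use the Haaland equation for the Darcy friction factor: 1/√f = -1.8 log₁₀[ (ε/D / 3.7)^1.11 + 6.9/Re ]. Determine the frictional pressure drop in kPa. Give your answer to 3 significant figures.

Cross-sectional area A = πD²/4 = π(0.018)²/4 = 0.0002545 m²; mean velocity V = Q/A = 1.57e-05/0.0002545 = 0.0617 m/s.
Reynolds number Re = ρVD/μ = 793 · 0.0617 · 0.018 / 0.00109 = 807.9.
Re < 2300 → laminar flow, so f = 64/Re = 64/807.9 = 0.07921 (the turbulent correlation is not needed).
Darcy-Weisbach: ΔP = f(L/D)(ρV²/2) = 0.07921·(2.05/0.018)·(793·0.0617²/2) = 0.07921·113.9·1.509 = 13.62 Pa.
ΔP = 13.62 Pa = 0.0136 kPa.

ΔP ≈ 0.0136 kPa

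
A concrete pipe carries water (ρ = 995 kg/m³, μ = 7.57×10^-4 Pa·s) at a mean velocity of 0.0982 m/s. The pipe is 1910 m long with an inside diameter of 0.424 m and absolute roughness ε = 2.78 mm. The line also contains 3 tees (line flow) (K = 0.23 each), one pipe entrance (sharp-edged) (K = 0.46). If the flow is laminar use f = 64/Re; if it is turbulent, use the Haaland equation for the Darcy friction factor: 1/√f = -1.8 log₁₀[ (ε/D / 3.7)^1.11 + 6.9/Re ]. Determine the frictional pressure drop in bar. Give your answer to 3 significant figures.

ΔP ≈ 0.00749 bar

Reynolds number Re = ρVD/μ = 995 · 0.0982 · 0.424 / 0.000757 = 5.473e+04.
Re > 4000 → turbulent. Relative roughness ε/D = 0.00278/0.424 = 0.00656. Haaland: 1/√f = -1.8 log₁₀[(0.00656/3.7)^1.11 + 6.9/5.473e+04] = -1.8 log₁₀[0.000883 + 0.000126] = 5.393, so f = 0.03438.
Total minor-loss coefficient ΣK = 3·0.23 + 1·0.46 = 1.15.
ΔP = [f·L/D + ΣK]·(ρV²/2) = [0.03438·1910/0.424 + 1.15]·(995·0.0982²/2) = [154.9 + 1.15]·4.798 = 748.5 Pa.
ΔP = 748.5 Pa = 0.00749 bar.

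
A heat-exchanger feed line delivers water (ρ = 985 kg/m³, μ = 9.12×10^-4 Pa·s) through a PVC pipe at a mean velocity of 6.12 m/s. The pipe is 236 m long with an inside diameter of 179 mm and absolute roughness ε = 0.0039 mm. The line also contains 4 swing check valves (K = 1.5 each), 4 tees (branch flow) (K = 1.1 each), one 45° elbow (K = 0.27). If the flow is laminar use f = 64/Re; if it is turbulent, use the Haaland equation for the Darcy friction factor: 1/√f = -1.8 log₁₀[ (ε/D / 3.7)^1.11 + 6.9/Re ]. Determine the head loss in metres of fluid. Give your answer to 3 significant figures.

h_f ≈ 49.9 m

Reynolds number Re = ρVD/μ = 985 · 6.12 · 0.179 / 0.000912 = 1.183e+06.
Re > 4000 → turbulent. Relative roughness ε/D = 3.9e-06/0.179 = 2.18e-05. Haaland: 1/√f = -1.8 log₁₀[(2.18e-05/3.7)^1.11 + 6.9/1.183e+06] = -1.8 log₁₀[1.57e-06 + 5.83e-06] = 9.236, so f = 0.01172.
Total minor-loss coefficient ΣK = 4·1.5 + 4·1.1 + 1·0.27 = 10.7.
ΔP = [f·L/D + ΣK]·(ρV²/2) = [0.01172·236/0.179 + 10.7]·(985·6.12²/2) = [15.46 + 10.7]·1.845e+04 = 4.819e+05 Pa.
Head loss h_f = ΔP/(ρg) = 4.819e+05/(985·9.81) = 49.9 m.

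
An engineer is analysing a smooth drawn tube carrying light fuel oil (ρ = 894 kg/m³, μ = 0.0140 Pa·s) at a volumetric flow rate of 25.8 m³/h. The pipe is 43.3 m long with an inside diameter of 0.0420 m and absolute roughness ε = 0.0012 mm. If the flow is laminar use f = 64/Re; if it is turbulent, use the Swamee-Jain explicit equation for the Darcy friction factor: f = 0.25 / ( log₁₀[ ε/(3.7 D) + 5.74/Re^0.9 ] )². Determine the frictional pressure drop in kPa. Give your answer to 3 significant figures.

Q = 25.8 m³/h = 25.8/3600 = 0.007167 m³/s.
Cross-sectional area A = πD²/4 = π(0.042)²/4 = 0.001385 m²; mean velocity V = Q/A = 0.007167/0.001385 = 5.173 m/s.
Reynolds number Re = ρVD/μ = 894 · 5.173 · 0.042 / 0.014 = 1.387e+04.
Re > 4000 → turbulent. Relative roughness ε/D = 1.2e-06/0.042 = 2.86e-05. Swamee-Jain: f = 0.25/(log₁₀[2.86e-05/3.7 + 5.74/1.387e+04^0.9])² = 0.25/(log₁₀[7.72e-06 + 0.00107])² = 0.25/(-2.966)² = 0.02842.
Darcy-Weisbach: ΔP = f(L/D)(ρV²/2) = 0.02842·(43.3/0.042)·(894·5.173²/2) = 0.02842·1031·1.196e+04 = 3.504e+05 Pa.
ΔP = 3.504e+05 Pa = 350 kPa.

ΔP ≈ 350 kPa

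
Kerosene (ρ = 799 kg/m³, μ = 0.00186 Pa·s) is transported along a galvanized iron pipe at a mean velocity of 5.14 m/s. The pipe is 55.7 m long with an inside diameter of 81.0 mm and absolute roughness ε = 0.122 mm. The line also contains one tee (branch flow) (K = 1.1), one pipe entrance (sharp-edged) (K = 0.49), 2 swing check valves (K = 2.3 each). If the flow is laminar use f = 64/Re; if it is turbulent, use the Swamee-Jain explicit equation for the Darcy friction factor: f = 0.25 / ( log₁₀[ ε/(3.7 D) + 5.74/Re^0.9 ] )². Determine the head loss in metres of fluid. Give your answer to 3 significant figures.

h_f ≈ 29.7 m

Reynolds number Re = ρVD/μ = 799 · 5.14 · 0.081 / 0.00186 = 1.788e+05.
Re > 4000 → turbulent. Relative roughness ε/D = 0.000122/0.081 = 0.00151. Swamee-Jain: f = 0.25/(log₁₀[0.00151/3.7 + 5.74/1.788e+05^0.9])² = 0.25/(log₁₀[0.000407 + 0.000108])² = 0.25/(-3.288)² = 0.02312.
Total minor-loss coefficient ΣK = 1·1.1 + 1·0.49 + 2·2.3 = 6.19.
ΔP = [f·L/D + ΣK]·(ρV²/2) = [0.02312·55.7/0.081 + 6.19]·(799·5.14²/2) = [15.9 + 6.19]·1.055e+04 = 2.331e+05 Pa.
Head loss h_f = ΔP/(ρg) = 2.331e+05/(799·9.81) = 29.7 m.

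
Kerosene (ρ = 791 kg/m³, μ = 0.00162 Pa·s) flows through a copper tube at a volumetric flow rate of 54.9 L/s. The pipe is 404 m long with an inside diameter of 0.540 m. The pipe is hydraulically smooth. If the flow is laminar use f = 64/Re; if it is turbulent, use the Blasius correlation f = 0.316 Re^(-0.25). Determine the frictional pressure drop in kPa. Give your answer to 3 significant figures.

Q = 54.9 L/s = 54.9/1000 = 0.0549 m³/s.
Cross-sectional area A = πD²/4 = π(0.54)²/4 = 0.229 m²; mean velocity V = Q/A = 0.0549/0.229 = 0.2397 m/s.
Reynolds number Re = ρVD/μ = 791 · 0.2397 · 0.54 / 0.00162 = 6.32e+04.
Re > 4000 → turbulent. Smooth-pipe (Blasius): f = 0.316 Re^(-0.25) = 0.316/(6.32e+04)^0.25 = 0.01993.
Darcy-Weisbach: ΔP = f(L/D)(ρV²/2) = 0.01993·(404/0.54)·(791·0.2397²/2) = 0.01993·748.1·22.73 = 338.9 Pa.
ΔP = 338.9 Pa = 0.339 kPa.

ΔP ≈ 0.339 kPa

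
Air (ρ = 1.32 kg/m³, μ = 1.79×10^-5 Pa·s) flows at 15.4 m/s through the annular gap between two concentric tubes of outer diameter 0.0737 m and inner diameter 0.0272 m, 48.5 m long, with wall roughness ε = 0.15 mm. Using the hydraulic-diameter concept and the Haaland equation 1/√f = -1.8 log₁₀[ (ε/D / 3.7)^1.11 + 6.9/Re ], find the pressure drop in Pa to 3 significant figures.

Hydraulic diameter D_h = 4A/P = D_o - D_i = 0.0737 - 0.0272 = 0.0465 m.
Re = ρVD_h/μ = 1.32·15.4·0.0465/1.79e-05 = 5.281e+04.
ε/D_h = 0.00015/0.0465 = 0.00323; Haaland gives 1/√f = -1.8 log₁₀[0.000402+0.000131] = 5.893, so f = 0.0288.
ΔP = f(L/D_h)(ρV²/2) = 0.0288·48.5/0.0465·156.5 = 4701 Pa.

ΔP ≈ 4700 Pa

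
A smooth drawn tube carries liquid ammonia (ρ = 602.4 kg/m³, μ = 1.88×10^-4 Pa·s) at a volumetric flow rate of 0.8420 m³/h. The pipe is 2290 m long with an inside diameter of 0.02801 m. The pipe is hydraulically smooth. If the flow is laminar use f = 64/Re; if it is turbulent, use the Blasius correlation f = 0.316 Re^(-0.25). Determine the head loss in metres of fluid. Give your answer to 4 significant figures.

h_f ≈ 13.96 m

Q = 0.8420 m³/h = 0.8420/3600 = 0.0002339 m³/s.
Cross-sectional area A = πD²/4 = π(0.02801)²/4 = 0.0006162 m²; mean velocity V = Q/A = 0.0002339/0.0006162 = 0.3796 m/s.
Reynolds number Re = ρVD/μ = 602.4 · 0.3796 · 0.02801 / 0.000188 = 3.407e+04.
Re > 4000 → turbulent. Smooth-pipe (Blasius): f = 0.316 Re^(-0.25) = 0.316/(3.407e+04)^0.25 = 0.02326.
Darcy-Weisbach: ΔP = f(L/D)(ρV²/2) = 0.02326·(2290/0.02801)·(602.4·0.3796²/2) = 0.02326·8.176e+04·43.4 = 8.252e+04 Pa.
Head loss h_f = ΔP/(ρg) = 8.252e+04/(602.4·9.81) = 13.96 m.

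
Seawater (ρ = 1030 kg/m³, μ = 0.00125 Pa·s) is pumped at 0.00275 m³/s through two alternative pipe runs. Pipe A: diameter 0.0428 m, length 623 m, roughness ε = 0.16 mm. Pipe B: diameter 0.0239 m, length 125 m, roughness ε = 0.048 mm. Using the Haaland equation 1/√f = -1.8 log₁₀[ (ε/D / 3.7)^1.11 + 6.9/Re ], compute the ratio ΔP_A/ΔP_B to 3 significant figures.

ΔP_A/ΔP_B ≈ 0.321

Pipe A: V = Q/A = 0.00275/0.001439 = 1.911 m/s; Re = 6.741e+04; ε/D = 0.00374; Haaland → f = 0.0294; ΔP_A = f(L/D)(ρV²/2) = 8.053e+05 Pa.
Pipe B: V = Q/A = 0.00275/0.0004486 = 6.13 m/s; Re = 1.207e+05; ε/D = 0.00201; Haaland → f = 0.02476; ΔP_B = f(L/D)(ρV²/2) = 2.506e+06 Pa.
ΔP_A/ΔP_B = 8.053e+05/2.506e+06 = 0.321.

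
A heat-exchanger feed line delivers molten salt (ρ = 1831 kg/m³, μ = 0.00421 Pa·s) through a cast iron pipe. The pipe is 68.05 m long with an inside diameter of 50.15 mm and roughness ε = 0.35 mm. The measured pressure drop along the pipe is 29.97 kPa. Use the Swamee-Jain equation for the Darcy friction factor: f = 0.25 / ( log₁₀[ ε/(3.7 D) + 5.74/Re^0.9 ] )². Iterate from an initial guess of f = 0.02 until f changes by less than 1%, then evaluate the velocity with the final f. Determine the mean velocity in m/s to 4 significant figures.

V ≈ 0.7947 m/s

Rearranging Darcy-Weisbach: V = √(2·ΔP·D/(f·L·ρ)). With ε/D = 0.00035/0.05015 = 0.00698, iterate starting from f = 0.02:
  f = 0.02 → V = √(2·2.997e+04·0.05015/(0.02·68.05·1831)) = 1.098 m/s; Re = ρVD/μ = 2.396e+04; f → 0.03714
  f = 0.03714 → V = 0.806 m/s; Re = 1.758e+04; f → 0.03815
  f = 0.03815 → V = 0.7953 m/s; Re = 1.735e+04; f → 0.0382
Converged (Δf/f < 1%). With the final f = 0.0382: V = √(2·2.997e+04·0.05015/(0.0382·68.05·1831)) = 0.7947 m/s.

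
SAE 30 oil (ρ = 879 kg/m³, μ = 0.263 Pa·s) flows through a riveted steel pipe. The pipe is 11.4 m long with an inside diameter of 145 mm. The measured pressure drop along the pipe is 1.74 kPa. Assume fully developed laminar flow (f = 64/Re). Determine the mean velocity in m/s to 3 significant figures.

For laminar flow, f = 64/Re with Re = ρVD/μ, so Darcy-Weisbach reduces to ΔP = 32μLV/D². Solving for V: V = ΔP·D²/(32μL) = 1740·(0.145)²/(32·0.263·11.4) = 0.3813 m/s.
Check: Re = ρVD/μ = 879·0.3813·0.145/0.263 = 184.8 < 2300, so the laminar assumption holds.

V ≈ 0.381 m/s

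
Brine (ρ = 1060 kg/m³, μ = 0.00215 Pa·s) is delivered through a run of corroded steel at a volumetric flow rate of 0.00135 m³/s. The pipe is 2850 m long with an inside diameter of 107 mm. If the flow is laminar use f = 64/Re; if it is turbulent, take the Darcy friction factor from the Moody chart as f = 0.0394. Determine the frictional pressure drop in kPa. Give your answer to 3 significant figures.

ΔP ≈ 12.5 kPa

Cross-sectional area A = πD²/4 = π(0.107)²/4 = 0.008992 m²; mean velocity V = Q/A = 0.00135/0.008992 = 0.1501 m/s.
Reynolds number Re = ρVD/μ = 1060 · 0.1501 · 0.107 / 0.00215 = 7920.
Re > 4000 → turbulent; use the Moody-chart value f = 0.0394.
Darcy-Weisbach: ΔP = f(L/D)(ρV²/2) = 0.0394·(2850/0.107)·(1060·0.1501²/2) = 0.0394·2.664e+04·11.95 = 1.254e+04 Pa.
ΔP = 1.254e+04 Pa = 12.5 kPa.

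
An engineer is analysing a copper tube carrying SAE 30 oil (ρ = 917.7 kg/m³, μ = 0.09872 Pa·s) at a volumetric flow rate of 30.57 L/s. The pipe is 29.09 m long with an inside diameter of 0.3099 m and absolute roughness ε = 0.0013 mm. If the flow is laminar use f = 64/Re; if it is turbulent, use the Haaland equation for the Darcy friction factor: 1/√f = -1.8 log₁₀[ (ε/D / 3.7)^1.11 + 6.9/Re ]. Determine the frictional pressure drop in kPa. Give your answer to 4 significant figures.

Q = 30.57 L/s = 30.57/1000 = 0.03057 m³/s.
Cross-sectional area A = πD²/4 = π(0.3099)²/4 = 0.07543 m²; mean velocity V = Q/A = 0.03057/0.07543 = 0.4053 m/s.
Reynolds number Re = ρVD/μ = 917.7 · 0.4053 · 0.3099 / 0.0987 = 1168.
Re < 2300 → laminar flow, so f = 64/Re = 64/1168 = 0.05482 (the turbulent correlation is not needed).
Darcy-Weisbach: ΔP = f(L/D)(ρV²/2) = 0.05482·(29.09/0.3099)·(917.7·0.4053²/2) = 0.05482·93.87·75.37 = 387.8 Pa.
ΔP = 387.8 Pa = 0.3878 kPa.

ΔP ≈ 0.3878 kPa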